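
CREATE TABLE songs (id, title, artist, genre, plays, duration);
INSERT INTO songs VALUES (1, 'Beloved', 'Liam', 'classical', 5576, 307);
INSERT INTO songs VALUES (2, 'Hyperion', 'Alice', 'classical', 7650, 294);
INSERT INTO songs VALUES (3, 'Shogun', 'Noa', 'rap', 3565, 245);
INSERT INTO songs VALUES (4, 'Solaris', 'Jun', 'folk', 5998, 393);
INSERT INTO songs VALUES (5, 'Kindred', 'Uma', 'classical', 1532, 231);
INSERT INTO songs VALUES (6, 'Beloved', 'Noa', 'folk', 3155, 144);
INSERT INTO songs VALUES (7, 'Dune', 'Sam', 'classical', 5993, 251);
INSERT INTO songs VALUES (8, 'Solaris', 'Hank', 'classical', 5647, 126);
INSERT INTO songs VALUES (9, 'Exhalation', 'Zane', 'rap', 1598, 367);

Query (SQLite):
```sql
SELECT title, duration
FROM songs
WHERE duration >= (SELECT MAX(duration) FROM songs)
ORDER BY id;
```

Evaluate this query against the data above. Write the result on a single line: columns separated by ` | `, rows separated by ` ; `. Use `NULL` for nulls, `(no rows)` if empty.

Scalar subquery: MAX(duration) over all songs rows = 393.
Keep rows where duration >= that value.

Solaris | 393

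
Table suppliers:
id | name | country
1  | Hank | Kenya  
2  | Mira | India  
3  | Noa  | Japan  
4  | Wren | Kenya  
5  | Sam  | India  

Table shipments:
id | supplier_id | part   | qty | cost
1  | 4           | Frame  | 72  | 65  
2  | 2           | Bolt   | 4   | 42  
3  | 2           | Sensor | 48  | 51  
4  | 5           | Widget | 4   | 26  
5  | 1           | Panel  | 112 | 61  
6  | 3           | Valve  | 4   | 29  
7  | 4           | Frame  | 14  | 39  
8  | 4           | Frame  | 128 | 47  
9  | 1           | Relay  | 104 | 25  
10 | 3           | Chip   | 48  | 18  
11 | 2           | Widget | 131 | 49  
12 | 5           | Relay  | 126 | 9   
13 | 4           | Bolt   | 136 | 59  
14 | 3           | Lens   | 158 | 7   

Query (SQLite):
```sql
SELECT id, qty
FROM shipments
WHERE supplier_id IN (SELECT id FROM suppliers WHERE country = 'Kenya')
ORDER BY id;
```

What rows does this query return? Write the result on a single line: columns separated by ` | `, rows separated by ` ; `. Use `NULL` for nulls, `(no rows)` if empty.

Inner query: suppliers.id where country = 'Kenya'.
Outer: keep shipments rows whose supplier_id is in that set.
Inner query → {1, 4}

1 | 72 ; 5 | 112 ; 7 | 14 ; 8 | 128 ; 9 | 104 ; 13 | 136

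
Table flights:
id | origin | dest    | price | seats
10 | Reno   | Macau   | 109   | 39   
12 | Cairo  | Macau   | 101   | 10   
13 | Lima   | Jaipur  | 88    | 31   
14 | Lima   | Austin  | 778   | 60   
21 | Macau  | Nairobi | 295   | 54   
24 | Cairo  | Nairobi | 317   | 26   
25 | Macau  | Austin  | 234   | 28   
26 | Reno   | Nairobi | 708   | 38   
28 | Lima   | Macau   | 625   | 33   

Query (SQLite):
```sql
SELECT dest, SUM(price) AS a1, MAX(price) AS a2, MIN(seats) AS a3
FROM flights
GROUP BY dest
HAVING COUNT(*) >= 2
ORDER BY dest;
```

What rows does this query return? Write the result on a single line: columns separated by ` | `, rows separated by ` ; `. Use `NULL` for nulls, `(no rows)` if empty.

Austin | 1012 | 778 | 28 ; Macau | 835 | 625 | 10 ; Nairobi | 1320 | 708 | 26

Group flights by dest.
Per group compute: SUM(price), MAX(price), MIN(seats).
HAVING: drop groups with fewer than 2 rows.
  Austin: ids {14, 25} → SUM(price)=1012, MAX(price)=778, MIN(seats)=28
  Jaipur: ids {13} → SUM(price)=88, MAX(price)=88, MIN(seats)=31
  Macau: ids {10, 12, 28} → SUM(price)=835, MAX(price)=625, MIN(seats)=10
  Nairobi: ids {21, 24, 26} → SUM(price)=1320, MAX(price)=708, MIN(seats)=26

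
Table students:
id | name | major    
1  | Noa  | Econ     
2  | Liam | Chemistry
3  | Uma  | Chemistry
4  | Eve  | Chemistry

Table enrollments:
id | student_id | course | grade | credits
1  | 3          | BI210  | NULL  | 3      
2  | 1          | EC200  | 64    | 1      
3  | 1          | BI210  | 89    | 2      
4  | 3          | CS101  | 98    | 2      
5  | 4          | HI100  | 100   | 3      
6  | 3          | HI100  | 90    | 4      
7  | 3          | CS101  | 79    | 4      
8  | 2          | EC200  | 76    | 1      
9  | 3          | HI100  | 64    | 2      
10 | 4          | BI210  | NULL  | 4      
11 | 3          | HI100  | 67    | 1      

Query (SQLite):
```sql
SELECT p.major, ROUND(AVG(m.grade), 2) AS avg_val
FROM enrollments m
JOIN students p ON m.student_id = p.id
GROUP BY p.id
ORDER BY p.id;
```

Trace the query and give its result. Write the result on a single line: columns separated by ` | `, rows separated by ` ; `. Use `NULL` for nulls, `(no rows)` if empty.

Econ | 76.5 ; Chemistry | 76 ; Chemistry | 79.6 ; Chemistry | 100

Join each enrollments row to its students via student_id.
Group joined rows by students.id; compute ROUND(AVG(m.grade), 2) per group.
  1: ids {2, 3} → ROUND(AVG(m.grade), 2)=76.5
  2: ids {8} → ROUND(AVG(m.grade), 2)=76
  3: ids {1, 4, 6, 7, 9, 11} → ROUND(AVG(m.grade), 2)=79.6
  4: ids {5, 10} → ROUND(AVG(m.grade), 2)=100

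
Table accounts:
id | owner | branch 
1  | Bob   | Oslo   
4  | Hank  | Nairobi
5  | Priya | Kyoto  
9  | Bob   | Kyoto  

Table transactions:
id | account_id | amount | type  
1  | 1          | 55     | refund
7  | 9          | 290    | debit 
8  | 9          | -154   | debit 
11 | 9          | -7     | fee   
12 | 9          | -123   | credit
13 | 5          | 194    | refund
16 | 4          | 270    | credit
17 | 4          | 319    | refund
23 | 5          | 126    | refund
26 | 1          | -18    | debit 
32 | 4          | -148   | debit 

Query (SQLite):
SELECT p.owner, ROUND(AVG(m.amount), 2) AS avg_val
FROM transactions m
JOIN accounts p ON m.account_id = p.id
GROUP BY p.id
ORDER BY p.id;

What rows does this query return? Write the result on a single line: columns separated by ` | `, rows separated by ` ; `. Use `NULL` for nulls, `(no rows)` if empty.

Bob | 18.5 ; Hank | 147 ; Priya | 160 ; Bob | 1.5

Join each transactions row to its accounts via account_id.
Group joined rows by accounts.id; compute ROUND(AVG(m.amount), 2) per group.
  1: ids {1, 26} → ROUND(AVG(m.amount), 2)=18.5
  4: ids {16, 17, 32} → ROUND(AVG(m.amount), 2)=147
  5: ids {13, 23} → ROUND(AVG(m.amount), 2)=160
  9: ids {7, 8, 11, 12} → ROUND(AVG(m.amount), 2)=1.5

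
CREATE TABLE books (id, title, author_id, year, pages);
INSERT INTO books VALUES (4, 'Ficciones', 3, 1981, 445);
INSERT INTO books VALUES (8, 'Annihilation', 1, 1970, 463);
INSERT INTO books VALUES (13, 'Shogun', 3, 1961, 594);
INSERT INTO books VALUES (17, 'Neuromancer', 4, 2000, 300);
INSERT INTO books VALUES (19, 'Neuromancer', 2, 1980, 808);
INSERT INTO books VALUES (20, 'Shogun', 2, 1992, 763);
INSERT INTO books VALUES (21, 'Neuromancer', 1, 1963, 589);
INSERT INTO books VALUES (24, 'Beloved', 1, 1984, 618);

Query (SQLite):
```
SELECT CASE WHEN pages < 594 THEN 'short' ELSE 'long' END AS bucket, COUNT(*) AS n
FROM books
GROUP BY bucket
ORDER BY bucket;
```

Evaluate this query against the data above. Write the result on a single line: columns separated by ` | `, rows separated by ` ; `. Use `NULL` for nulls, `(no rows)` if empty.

Bucket rows by pages < 594 → 'short' else 'long'; count each bucket.

long | 4 ; short | 4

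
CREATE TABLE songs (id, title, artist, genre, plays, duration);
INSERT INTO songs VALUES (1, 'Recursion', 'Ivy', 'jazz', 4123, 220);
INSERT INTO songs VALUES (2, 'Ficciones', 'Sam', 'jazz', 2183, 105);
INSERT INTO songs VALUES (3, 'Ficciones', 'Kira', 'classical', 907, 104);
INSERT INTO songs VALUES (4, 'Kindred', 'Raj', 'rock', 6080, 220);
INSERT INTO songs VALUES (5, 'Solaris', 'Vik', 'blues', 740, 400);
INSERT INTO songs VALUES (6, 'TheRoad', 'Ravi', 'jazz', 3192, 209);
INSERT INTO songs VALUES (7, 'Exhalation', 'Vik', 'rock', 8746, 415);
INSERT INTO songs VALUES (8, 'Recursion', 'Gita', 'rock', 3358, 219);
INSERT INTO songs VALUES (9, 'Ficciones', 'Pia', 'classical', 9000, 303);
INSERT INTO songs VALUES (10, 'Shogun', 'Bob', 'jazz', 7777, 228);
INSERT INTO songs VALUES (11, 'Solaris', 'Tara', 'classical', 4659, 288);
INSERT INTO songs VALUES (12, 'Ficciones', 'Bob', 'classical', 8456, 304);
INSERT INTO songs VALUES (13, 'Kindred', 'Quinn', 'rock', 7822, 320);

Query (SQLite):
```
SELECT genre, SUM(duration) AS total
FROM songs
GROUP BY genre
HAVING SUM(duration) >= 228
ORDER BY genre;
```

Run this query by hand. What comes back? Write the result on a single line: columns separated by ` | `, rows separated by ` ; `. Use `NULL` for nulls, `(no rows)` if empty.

Partition songs by genre; compute SUM(duration) within each group.
HAVING: keep groups where SUM(duration) >= 228.
  blues: ids {5} → SUM(duration)=400
  classical: ids {3, 9, 11, 12} → SUM(duration)=999
  jazz: ids {1, 2, 6, 10} → SUM(duration)=762
  rock: ids {4, 7, 8, 13} → SUM(duration)=1174

blues | 400 ; classical | 999 ; jazz | 762 ; rock | 1174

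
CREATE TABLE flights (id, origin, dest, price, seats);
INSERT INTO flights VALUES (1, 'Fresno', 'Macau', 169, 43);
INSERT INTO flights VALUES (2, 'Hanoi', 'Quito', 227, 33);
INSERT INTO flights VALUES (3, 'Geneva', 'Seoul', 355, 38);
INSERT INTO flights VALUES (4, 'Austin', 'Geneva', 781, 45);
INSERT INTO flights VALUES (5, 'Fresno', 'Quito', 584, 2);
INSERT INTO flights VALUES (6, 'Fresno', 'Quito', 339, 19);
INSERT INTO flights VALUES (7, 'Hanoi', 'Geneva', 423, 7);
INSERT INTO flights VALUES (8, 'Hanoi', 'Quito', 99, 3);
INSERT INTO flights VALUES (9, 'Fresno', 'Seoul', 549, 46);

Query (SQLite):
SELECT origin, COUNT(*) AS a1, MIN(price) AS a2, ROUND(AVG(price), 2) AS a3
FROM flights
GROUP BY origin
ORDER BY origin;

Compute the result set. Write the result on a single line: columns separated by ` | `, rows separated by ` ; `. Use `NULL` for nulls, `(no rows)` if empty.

Austin | 1 | 781 | 781 ; Fresno | 4 | 169 | 410.25 ; Geneva | 1 | 355 | 355 ; Hanoi | 3 | 99 | 249.67

Group flights by origin.
Per group compute: COUNT(*), MIN(price), ROUND(AVG(price), 2).
  Austin: ids {4} → COUNT(*)=1, MIN(price)=781, ROUND(AVG(price), 2)=781
  Fresno: ids {1, 5, 6, 9} → COUNT(*)=4, MIN(price)=169, ROUND(AVG(price), 2)=410.25
  Geneva: ids {3} → COUNT(*)=1, MIN(price)=355, ROUND(AVG(price), 2)=355
  Hanoi: ids {2, 7, 8} → COUNT(*)=3, MIN(price)=99, ROUND(AVG(price), 2)=249.67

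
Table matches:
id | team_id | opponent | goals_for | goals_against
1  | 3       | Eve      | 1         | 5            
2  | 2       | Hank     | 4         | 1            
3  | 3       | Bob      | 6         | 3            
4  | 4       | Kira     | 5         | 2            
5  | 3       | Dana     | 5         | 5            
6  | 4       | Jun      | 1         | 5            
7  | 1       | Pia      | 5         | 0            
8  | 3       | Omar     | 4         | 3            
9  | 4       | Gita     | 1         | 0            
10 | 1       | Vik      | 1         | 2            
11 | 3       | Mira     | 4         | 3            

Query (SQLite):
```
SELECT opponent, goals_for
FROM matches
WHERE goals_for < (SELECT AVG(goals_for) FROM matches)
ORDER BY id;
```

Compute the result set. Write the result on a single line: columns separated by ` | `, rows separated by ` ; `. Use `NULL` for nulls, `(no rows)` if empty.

Eve | 1 ; Jun | 1 ; Gita | 1 ; Vik | 1

Scalar subquery: AVG(goals_for) over all matches rows = 3.363636 (≈; comparison uses full precision).
Keep rows where goals_for < that value.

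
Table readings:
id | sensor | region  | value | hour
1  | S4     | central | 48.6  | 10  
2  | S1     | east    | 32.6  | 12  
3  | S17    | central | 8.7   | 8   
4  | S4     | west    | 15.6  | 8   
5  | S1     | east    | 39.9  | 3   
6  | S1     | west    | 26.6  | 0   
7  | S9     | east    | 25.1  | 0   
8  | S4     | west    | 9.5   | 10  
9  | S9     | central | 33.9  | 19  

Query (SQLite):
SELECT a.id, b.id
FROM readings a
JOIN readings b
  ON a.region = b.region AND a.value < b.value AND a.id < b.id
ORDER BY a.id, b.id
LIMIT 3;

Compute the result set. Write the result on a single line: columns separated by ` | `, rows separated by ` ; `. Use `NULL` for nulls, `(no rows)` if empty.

Pairs (a,b) with same region, a.value < b.value, a.id < b.id.
region groups: central:{1,3,9} east:{2,5,7} west:{4,6,8}
Ordered by (a.id, b.id); first 3.

2 | 5 ; 3 | 9 ; 4 | 6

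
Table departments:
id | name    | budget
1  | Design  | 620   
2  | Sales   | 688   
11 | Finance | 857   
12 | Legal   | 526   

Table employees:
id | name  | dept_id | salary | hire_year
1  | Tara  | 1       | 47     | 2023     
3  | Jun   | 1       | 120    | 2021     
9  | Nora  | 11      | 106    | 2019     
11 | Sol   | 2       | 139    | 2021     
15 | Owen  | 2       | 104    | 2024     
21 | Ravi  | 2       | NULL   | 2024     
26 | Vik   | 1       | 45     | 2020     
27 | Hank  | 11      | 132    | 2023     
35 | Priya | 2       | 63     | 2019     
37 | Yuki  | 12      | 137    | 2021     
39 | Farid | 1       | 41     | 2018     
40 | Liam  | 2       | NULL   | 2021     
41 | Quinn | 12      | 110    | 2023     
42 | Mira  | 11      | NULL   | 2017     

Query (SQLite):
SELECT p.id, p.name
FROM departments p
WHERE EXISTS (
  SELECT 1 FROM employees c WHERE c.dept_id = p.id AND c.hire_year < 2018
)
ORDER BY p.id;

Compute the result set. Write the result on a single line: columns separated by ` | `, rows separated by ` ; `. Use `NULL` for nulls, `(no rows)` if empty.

For each departments row, check whether any employees with matching dept_id has hire_year < 2018.
Keep rows where that is true.

11 | Finance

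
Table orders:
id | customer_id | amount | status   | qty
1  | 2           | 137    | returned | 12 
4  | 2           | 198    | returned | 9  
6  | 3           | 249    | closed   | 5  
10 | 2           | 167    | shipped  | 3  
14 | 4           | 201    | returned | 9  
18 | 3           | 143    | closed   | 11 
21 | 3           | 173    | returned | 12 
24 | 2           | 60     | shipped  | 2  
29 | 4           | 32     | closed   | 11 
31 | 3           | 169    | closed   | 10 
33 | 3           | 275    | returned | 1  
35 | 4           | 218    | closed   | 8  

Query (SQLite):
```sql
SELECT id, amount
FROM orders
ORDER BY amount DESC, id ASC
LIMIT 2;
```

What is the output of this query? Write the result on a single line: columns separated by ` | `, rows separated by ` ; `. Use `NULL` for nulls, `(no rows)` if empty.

33 | 275 ; 6 | 249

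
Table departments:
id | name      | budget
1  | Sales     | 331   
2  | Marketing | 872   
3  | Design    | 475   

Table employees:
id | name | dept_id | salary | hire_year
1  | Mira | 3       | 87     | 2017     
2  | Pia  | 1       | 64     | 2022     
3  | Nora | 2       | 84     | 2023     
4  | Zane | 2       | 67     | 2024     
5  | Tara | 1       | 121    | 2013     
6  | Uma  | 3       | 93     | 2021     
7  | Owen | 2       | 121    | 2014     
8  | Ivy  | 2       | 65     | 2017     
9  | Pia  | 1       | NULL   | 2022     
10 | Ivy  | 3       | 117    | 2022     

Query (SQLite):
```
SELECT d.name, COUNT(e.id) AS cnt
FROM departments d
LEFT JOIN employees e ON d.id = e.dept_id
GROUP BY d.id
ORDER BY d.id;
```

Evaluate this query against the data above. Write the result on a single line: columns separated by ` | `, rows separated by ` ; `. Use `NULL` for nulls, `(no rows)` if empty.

Sales | 3 ; Marketing | 4 ; Design | 3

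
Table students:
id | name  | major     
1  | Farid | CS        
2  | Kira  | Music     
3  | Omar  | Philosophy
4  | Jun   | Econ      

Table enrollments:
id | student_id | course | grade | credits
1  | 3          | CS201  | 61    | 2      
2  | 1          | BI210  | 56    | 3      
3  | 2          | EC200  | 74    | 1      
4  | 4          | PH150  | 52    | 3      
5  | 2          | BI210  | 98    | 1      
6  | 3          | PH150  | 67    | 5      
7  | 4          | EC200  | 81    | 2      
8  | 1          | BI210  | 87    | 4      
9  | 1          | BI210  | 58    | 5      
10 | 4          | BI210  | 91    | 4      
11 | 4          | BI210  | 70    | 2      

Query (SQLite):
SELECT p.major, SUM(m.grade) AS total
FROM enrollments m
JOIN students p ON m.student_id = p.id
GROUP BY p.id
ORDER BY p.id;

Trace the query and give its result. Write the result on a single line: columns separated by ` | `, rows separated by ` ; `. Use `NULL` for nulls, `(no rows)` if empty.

Join each enrollments row to its students via student_id.
Group joined rows by students.id; compute SUM(m.grade) per group.
  1: ids {2, 8, 9} → SUM(m.grade)=201
  2: ids {3, 5} → SUM(m.grade)=172
  3: ids {1, 6} → SUM(m.grade)=128
  4: ids {4, 7, 10, 11} → SUM(m.grade)=294

CS | 201 ; Music | 172 ; Philosophy | 128 ; Econ | 294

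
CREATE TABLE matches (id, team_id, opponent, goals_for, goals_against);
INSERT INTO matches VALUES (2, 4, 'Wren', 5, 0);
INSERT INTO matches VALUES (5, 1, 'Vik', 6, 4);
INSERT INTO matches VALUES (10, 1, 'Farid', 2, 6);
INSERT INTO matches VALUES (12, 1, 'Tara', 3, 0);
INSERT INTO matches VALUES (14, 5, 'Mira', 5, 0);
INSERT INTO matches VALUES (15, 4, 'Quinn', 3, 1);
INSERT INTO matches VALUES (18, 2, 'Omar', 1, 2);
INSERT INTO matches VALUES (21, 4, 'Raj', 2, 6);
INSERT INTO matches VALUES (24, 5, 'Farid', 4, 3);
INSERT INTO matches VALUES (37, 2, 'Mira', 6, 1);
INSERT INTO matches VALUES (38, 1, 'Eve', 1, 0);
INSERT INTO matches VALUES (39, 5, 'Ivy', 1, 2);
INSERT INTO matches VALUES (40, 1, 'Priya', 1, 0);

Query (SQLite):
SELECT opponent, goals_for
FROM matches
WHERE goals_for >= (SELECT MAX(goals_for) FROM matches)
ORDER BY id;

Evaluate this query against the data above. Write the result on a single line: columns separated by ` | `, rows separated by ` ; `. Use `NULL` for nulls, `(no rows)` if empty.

Scalar subquery: MAX(goals_for) over all matches rows = 6.
Keep rows where goals_for >= that value.

Vik | 6 ; Mira | 6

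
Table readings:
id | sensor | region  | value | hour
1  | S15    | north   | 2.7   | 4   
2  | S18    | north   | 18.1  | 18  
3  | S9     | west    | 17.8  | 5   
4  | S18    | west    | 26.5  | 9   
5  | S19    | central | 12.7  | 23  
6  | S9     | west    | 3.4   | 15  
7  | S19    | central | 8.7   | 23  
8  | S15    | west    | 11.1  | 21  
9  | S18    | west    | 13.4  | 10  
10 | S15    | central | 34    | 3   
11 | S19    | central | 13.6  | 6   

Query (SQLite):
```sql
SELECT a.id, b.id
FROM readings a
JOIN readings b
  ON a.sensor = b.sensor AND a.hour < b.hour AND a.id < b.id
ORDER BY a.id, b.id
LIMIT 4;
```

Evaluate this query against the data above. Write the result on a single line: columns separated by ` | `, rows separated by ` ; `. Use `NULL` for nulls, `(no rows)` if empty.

Pairs (a,b) with same sensor, a.hour < b.hour, a.id < b.id.
sensor groups: S15:{1,8,10} S18:{2,4,9} S19:{5,7,11} S9:{3,6}
Ordered by (a.id, b.id); first 4.

1 | 8 ; 3 | 6 ; 4 | 9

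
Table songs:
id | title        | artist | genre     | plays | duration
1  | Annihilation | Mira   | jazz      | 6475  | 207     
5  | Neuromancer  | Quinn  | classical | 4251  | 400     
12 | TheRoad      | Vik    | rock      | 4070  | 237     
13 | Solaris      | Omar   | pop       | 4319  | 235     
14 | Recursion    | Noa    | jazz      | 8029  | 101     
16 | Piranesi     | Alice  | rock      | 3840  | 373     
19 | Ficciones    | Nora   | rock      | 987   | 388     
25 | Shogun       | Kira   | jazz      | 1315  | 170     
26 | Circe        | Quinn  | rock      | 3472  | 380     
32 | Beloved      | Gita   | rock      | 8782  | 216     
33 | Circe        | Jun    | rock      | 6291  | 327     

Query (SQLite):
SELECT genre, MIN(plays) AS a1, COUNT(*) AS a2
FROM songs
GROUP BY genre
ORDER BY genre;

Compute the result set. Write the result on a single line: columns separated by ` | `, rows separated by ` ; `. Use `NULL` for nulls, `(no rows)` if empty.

classical | 4251 | 1 ; jazz | 1315 | 3 ; pop | 4319 | 1 ; rock | 987 | 6

Group songs by genre.
Per group compute: MIN(plays), COUNT(*).
  classical: ids {5} → MIN(plays)=4251, COUNT(*)=1
  jazz: ids {1, 14, 25} → MIN(plays)=1315, COUNT(*)=3
  pop: ids {13} → MIN(plays)=4319, COUNT(*)=1
  rock: ids {12, 16, 19, 26, 32, 33} → MIN(plays)=987, COUNT(*)=6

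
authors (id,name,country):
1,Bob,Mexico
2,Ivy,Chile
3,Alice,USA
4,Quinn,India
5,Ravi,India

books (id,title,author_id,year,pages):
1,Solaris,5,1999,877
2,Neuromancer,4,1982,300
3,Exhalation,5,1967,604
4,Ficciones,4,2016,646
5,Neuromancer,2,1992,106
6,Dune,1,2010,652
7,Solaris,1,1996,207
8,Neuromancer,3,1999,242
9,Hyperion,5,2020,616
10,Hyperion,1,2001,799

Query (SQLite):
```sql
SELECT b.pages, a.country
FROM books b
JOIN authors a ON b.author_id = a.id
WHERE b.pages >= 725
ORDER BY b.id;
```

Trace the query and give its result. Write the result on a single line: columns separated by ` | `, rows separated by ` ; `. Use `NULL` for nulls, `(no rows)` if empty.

Each books row matches the authors row where author_id = authors.id.
Then keep rows with b.pages >= 725.

877 | India ; 799 | Mexico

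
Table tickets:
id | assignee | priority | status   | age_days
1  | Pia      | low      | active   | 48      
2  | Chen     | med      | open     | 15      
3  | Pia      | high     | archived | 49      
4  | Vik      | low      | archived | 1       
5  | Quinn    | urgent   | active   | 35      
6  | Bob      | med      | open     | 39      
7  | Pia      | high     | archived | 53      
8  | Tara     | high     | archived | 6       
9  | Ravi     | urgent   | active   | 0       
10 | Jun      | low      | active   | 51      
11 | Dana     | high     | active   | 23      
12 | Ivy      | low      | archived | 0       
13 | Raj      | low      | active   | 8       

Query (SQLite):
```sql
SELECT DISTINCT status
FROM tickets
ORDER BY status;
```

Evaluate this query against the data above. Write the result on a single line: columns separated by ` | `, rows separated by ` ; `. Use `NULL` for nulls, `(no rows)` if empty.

active ; archived ; open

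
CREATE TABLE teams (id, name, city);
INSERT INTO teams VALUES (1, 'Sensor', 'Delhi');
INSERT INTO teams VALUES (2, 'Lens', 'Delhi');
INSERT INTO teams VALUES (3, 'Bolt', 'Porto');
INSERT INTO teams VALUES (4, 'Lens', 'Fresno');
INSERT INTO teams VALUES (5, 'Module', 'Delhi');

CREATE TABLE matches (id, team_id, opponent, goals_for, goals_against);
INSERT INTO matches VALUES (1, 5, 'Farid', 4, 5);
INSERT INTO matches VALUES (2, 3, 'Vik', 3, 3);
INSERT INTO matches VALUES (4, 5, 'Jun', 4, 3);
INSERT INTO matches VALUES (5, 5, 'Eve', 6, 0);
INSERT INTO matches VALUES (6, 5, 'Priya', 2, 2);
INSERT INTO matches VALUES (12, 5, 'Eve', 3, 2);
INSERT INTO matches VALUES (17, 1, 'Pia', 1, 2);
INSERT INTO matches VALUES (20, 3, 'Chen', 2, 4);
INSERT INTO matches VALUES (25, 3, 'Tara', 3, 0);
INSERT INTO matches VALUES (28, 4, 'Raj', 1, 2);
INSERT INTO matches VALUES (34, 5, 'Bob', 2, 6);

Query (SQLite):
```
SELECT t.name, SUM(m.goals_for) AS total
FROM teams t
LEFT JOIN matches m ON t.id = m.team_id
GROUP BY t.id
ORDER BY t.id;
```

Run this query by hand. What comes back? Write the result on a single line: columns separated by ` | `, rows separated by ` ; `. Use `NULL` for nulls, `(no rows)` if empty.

LEFT JOIN keeps every teams row; unmatched ones get NULL for matches columns.
Group by teams.id and compute SUM(m.goals_for). SUM over an all-NULL group is NULL.
  1: ids {17} → SUM(m.goals_for)=1
  2: ids {—} → SUM(m.goals_for)=NULL
  3: ids {2, 20, 25} → SUM(m.goals_for)=8
  4: ids {28} → SUM(m.goals_for)=1
  5: ids {1, 4, 5, 6, 12, 34} → SUM(m.goals_for)=21

Sensor | 1 ; Lens | NULL ; Bolt | 8 ; Lens | 1 ; Module | 21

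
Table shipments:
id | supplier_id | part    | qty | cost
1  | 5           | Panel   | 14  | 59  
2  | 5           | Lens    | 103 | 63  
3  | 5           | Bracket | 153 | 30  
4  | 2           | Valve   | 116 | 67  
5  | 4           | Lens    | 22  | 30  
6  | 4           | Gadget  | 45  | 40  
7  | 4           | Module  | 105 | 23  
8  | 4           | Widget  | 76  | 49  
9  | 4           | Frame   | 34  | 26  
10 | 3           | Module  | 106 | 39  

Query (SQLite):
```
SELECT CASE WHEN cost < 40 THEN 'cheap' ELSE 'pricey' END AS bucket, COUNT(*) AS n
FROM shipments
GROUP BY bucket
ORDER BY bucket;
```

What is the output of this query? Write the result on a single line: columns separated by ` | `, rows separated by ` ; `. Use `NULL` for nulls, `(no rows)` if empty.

cheap | 5 ; pricey | 5

Bucket rows by cost < 40 → 'cheap' else 'pricey'; count each bucket.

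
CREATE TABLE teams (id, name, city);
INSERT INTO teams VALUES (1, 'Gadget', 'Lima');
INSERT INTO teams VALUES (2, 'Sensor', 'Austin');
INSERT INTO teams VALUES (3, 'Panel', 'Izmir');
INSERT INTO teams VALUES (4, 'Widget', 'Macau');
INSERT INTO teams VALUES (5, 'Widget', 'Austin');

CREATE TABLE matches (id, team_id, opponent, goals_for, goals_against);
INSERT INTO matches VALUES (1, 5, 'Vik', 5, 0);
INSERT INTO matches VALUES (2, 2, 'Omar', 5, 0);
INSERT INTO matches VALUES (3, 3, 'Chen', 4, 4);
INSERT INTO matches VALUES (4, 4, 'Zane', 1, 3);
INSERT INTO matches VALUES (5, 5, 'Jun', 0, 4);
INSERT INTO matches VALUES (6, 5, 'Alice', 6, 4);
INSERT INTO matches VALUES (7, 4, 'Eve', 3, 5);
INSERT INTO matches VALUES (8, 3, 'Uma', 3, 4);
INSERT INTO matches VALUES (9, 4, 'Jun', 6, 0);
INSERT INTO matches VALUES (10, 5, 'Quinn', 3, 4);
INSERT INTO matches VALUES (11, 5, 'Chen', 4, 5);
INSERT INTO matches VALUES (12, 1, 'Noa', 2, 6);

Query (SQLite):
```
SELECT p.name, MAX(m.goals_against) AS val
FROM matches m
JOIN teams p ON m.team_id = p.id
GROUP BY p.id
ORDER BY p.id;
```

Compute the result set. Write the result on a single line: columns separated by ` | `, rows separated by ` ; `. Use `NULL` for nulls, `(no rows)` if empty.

Gadget | 6 ; Sensor | 0 ; Panel | 4 ; Widget | 5 ; Widget | 5

Join each matches row to its teams via team_id.
Group joined rows by teams.id; compute MAX(m.goals_against) per group.
  1: ids {12} → MAX(m.goals_against)=6
  2: ids {2} → MAX(m.goals_against)=0
  3: ids {3, 8} → MAX(m.goals_against)=4
  4: ids {4, 7, 9} → MAX(m.goals_against)=5
  5: ids {1, 5, 6, 10, 11} → MAX(m.goals_against)=5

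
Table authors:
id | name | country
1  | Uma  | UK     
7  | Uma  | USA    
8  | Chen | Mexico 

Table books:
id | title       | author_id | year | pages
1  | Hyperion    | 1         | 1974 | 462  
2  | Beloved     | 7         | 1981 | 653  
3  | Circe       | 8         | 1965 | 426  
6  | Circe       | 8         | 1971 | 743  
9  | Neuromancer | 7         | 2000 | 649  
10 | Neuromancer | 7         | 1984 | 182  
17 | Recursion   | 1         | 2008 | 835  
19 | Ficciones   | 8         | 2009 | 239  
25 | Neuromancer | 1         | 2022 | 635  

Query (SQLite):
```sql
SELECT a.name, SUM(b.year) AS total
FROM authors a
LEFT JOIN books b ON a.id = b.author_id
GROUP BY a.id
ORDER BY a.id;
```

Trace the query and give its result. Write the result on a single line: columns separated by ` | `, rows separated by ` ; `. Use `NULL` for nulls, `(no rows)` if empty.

LEFT JOIN keeps every authors row; unmatched ones get NULL for books columns.
Group by authors.id and compute SUM(b.year). SUM over an all-NULL group is NULL.
  1: ids {1, 17, 25} → SUM(b.year)=6004
  7: ids {2, 9, 10} → SUM(b.year)=5965
  8: ids {3, 6, 19} → SUM(b.year)=5945

Uma | 6004 ; Uma | 5965 ; Chen | 5945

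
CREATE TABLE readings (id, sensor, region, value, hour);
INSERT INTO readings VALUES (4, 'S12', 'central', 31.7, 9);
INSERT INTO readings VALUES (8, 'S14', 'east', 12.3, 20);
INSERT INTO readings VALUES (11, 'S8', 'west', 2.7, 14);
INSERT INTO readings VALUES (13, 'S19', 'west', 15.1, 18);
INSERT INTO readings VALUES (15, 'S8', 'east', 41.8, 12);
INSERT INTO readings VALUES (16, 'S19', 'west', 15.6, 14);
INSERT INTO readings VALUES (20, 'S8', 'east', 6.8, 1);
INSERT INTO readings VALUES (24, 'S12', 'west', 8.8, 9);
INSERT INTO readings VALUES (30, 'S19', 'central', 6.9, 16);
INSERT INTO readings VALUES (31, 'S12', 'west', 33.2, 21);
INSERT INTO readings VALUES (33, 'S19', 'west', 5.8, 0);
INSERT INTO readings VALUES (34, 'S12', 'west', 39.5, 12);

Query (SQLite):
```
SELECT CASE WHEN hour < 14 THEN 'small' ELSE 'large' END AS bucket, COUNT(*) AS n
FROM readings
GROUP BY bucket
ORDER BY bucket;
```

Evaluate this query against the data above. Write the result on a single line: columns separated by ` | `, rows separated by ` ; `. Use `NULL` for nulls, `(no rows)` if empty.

large | 6 ; small | 6

Bucket rows by hour < 14 → 'small' else 'large'; count each bucket.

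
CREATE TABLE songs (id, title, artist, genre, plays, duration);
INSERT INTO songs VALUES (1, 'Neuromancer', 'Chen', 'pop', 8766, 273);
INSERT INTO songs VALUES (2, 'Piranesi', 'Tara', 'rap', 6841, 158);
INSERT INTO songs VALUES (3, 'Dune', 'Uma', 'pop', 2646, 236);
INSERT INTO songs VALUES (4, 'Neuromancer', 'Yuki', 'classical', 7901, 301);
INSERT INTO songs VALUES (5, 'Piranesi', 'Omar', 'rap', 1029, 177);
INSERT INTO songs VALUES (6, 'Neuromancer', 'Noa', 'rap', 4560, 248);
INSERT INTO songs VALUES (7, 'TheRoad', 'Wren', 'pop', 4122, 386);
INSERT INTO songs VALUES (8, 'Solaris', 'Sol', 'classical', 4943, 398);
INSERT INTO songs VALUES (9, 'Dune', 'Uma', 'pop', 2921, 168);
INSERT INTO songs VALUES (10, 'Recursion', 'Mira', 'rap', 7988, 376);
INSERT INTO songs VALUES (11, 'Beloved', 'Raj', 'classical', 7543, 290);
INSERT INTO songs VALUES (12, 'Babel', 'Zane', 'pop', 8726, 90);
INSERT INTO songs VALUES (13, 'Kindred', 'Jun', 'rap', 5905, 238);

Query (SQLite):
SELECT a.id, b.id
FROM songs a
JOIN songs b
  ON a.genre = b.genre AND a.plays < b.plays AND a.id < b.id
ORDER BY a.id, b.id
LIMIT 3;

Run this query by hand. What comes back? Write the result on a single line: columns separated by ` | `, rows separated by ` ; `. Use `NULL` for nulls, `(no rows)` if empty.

Pairs (a,b) with same genre, a.plays < b.plays, a.id < b.id.
genre groups: classical:{4,8,11} pop:{1,3,7,9,12} rap:{2,5,6,10,13}
Ordered by (a.id, b.id); first 3.

2 | 10 ; 3 | 7 ; 3 | 9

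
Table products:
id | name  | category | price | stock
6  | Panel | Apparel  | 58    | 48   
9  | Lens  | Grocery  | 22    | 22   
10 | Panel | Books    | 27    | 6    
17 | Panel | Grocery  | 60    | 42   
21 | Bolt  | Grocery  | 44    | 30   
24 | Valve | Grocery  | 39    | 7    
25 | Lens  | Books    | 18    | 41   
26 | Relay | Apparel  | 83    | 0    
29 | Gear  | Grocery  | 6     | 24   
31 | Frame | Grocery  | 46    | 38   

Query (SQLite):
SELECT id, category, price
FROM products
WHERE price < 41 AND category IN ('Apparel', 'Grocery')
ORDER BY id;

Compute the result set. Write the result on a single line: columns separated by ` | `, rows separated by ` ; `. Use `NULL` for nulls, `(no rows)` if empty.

price < 41: ids {9, 10, 24, 25, 29}
category IN ('Apparel', 'Grocery'): ids {6, 9, 17, 21, 24, 26, 29, 31}
Combine with AND.

9 | Grocery | 22 ; 24 | Grocery | 39 ; 29 | Grocery | 6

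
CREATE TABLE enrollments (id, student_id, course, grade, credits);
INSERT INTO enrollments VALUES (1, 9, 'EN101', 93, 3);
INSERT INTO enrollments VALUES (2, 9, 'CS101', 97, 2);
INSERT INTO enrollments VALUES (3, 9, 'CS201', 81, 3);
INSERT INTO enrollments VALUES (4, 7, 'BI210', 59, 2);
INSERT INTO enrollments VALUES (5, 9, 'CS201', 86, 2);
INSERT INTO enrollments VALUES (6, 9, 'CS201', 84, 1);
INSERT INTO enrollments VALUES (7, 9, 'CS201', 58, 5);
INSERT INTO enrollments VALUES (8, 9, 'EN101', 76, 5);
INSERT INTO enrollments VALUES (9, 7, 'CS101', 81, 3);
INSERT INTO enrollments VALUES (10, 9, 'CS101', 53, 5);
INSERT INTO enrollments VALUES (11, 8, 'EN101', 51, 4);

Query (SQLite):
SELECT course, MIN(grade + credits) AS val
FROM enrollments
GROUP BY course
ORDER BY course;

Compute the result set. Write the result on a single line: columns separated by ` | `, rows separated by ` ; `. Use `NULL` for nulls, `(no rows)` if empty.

For each row compute grade + credits.
Group by course; take MIN of the expression per group.
  BI210: ids {4} → MIN(grade + credits)=61
  CS101: ids {2, 9, 10} → MIN(grade + credits)=58
  CS201: ids {3, 5, 6, 7} → MIN(grade + credits)=63
  EN101: ids {1, 8, 11} → MIN(grade + credits)=55

BI210 | 61 ; CS101 | 58 ; CS201 | 63 ; EN101 | 55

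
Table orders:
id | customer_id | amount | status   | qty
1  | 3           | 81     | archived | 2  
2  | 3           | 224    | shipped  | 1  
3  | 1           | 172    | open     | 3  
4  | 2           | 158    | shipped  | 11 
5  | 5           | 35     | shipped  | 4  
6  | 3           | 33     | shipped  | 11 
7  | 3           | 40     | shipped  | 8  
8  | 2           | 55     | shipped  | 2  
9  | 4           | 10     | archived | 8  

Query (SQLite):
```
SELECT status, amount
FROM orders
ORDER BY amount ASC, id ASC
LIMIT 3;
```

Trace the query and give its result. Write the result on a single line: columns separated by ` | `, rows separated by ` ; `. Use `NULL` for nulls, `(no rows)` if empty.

archived | 10 ; shipped | 33 ; shipped | 35

Sort by amount asc, tiebreak id asc: (10, id=9), (33, id=6), (35, id=5), (40, id=7), (55, id=8), (81, id=1) …. Take first 3.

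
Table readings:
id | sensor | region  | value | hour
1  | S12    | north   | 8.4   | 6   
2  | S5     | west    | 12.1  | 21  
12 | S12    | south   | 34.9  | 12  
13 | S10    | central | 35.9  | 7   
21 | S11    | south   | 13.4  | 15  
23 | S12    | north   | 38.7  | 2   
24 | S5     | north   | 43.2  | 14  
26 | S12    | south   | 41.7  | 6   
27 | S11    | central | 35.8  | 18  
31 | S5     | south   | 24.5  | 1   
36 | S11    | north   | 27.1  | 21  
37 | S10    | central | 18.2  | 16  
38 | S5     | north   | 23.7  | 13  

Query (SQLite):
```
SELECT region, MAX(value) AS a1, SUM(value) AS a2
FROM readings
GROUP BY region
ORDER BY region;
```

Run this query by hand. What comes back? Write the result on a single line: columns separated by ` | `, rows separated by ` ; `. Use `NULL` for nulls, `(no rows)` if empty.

central | 35.9 | 89.9 ; north | 43.2 | 141.1 ; south | 41.7 | 114.5 ; west | 12.1 | 12.1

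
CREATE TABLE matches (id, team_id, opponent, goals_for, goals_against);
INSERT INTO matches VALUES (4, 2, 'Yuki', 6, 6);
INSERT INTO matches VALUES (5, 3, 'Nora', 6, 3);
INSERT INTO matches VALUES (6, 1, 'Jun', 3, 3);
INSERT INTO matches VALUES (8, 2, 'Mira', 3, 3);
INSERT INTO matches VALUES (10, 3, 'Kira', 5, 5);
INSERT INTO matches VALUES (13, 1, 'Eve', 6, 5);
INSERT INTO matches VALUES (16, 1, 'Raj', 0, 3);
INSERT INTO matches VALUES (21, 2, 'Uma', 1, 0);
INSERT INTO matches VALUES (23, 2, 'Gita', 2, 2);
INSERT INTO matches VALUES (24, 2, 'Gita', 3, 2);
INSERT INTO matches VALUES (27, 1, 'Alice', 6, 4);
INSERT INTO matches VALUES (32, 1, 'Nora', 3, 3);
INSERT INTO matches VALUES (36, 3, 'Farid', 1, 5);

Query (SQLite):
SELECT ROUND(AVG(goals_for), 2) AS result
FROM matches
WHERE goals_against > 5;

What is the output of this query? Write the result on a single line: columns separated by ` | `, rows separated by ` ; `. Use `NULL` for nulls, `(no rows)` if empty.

Rows where goals_against > 5 → goals_for values: [6].
AVG = 6 / 1 (rounded to 2 dp).

6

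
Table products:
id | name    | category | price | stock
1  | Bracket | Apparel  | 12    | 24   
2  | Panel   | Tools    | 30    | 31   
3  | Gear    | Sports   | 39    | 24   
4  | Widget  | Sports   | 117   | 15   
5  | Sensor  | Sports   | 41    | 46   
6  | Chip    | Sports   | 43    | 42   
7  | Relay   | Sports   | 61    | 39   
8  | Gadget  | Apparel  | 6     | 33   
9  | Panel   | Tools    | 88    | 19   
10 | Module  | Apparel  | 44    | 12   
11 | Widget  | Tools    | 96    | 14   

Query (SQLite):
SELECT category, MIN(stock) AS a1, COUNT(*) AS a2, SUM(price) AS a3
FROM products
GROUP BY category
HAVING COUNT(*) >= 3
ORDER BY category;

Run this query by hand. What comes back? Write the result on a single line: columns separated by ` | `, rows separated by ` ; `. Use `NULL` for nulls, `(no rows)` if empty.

Apparel | 12 | 3 | 62 ; Sports | 15 | 5 | 301 ; Tools | 14 | 3 | 214

Group products by category.
Per group compute: MIN(stock), COUNT(*), SUM(price).
HAVING: drop groups with fewer than 3 rows.
  Apparel: ids {1, 8, 10} → MIN(stock)=12, COUNT(*)=3, SUM(price)=62
  Sports: ids {3, 4, 5, 6, 7} → MIN(stock)=15, COUNT(*)=5, SUM(price)=301
  Tools: ids {2, 9, 11} → MIN(stock)=14, COUNT(*)=3, SUM(price)=214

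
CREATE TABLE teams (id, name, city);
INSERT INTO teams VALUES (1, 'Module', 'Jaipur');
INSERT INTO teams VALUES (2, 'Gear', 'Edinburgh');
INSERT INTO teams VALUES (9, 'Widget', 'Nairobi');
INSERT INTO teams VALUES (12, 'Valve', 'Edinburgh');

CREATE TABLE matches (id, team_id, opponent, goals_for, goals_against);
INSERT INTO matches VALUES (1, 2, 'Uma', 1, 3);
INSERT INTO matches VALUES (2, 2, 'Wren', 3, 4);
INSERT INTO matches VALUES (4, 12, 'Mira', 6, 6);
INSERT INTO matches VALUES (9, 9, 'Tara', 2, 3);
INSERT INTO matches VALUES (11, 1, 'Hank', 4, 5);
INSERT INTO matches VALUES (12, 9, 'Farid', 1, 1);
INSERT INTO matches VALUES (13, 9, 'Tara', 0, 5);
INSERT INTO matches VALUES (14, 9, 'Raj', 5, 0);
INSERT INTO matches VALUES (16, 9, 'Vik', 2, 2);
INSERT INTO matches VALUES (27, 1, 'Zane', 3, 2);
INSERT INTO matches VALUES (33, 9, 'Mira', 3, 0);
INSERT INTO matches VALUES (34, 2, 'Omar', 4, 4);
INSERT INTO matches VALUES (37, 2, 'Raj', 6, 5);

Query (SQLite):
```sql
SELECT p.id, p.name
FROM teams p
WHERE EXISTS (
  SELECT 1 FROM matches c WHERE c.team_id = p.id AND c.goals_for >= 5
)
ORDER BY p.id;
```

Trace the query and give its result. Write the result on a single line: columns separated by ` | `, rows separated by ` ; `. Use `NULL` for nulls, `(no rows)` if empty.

2 | Gear ; 9 | Widget ; 12 | Valve

For each teams row, check whether any matches with matching team_id has goals_for >= 5.
Keep rows where that is true.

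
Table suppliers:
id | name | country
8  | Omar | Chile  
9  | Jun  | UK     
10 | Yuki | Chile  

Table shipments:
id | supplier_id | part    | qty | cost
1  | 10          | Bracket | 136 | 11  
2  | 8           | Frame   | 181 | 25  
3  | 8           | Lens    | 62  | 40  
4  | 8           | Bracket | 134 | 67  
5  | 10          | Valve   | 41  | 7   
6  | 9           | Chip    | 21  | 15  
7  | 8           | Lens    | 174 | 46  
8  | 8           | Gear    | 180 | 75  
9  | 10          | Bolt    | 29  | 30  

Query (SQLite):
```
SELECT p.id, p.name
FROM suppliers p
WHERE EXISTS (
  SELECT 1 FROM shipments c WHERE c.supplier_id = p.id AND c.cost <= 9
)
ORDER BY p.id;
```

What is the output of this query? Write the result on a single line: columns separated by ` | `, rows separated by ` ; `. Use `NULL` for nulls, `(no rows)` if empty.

10 | Yuki

For each suppliers row, check whether any shipments with matching supplier_id has cost <= 9.
Keep rows where that is true.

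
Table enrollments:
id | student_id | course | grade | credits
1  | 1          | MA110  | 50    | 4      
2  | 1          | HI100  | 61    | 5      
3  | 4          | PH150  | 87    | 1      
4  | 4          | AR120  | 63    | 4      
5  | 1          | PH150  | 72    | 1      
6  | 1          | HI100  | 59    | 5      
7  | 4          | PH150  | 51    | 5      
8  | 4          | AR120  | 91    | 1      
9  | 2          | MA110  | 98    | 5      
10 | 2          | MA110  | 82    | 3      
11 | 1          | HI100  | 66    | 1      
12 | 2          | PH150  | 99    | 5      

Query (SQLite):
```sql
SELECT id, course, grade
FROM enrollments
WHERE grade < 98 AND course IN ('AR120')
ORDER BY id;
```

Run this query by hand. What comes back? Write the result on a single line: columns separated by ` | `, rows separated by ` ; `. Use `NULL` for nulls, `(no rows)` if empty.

grade < 98: ids {1, 2, 3, 4, 5, 6, 7, 8, 10, 11}
course IN ('AR120'): ids {4, 8}
Combine with AND.

4 | AR120 | 63 ; 8 | AR120 | 91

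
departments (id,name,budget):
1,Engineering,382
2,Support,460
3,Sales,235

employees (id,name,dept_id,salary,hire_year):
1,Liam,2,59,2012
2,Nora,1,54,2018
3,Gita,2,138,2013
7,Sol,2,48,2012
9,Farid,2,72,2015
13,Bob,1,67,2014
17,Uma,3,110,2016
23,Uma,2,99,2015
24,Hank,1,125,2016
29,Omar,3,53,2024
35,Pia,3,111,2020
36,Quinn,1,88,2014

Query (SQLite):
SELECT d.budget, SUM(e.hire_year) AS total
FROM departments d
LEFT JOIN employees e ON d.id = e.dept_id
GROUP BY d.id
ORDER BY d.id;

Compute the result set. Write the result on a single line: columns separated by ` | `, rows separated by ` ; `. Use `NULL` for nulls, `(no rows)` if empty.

382 | 8062 ; 460 | 10067 ; 235 | 6060

LEFT JOIN keeps every departments row; unmatched ones get NULL for employees columns.
Group by departments.id and compute SUM(e.hire_year). SUM over an all-NULL group is NULL.
  1: ids {2, 13, 24, 36} → SUM(e.hire_year)=8062
  2: ids {1, 3, 7, 9, 23} → SUM(e.hire_year)=10067
  3: ids {17, 29, 35} → SUM(e.hire_year)=6060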